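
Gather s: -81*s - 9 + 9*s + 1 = -72*s - 8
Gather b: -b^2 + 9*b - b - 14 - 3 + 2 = -b^2 + 8*b - 15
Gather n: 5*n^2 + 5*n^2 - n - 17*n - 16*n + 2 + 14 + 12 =10*n^2 - 34*n + 28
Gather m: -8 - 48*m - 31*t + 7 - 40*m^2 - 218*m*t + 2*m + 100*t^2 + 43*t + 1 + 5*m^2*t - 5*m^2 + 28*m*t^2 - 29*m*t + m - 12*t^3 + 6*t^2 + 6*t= m^2*(5*t - 45) + m*(28*t^2 - 247*t - 45) - 12*t^3 + 106*t^2 + 18*t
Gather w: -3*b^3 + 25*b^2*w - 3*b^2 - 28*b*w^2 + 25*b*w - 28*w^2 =-3*b^3 - 3*b^2 + w^2*(-28*b - 28) + w*(25*b^2 + 25*b)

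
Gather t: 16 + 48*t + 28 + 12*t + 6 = 60*t + 50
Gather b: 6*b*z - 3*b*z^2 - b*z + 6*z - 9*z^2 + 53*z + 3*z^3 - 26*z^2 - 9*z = b*(-3*z^2 + 5*z) + 3*z^3 - 35*z^2 + 50*z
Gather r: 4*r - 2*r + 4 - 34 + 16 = 2*r - 14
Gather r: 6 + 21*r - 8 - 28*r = -7*r - 2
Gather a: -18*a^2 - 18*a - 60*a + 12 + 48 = -18*a^2 - 78*a + 60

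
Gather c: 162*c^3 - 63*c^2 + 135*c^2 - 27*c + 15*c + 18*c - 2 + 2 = 162*c^3 + 72*c^2 + 6*c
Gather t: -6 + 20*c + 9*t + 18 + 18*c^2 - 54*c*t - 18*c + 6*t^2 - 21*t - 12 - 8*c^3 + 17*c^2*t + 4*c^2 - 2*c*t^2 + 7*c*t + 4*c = -8*c^3 + 22*c^2 + 6*c + t^2*(6 - 2*c) + t*(17*c^2 - 47*c - 12)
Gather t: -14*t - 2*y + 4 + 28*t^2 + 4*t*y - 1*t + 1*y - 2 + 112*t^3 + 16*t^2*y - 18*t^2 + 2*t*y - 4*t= 112*t^3 + t^2*(16*y + 10) + t*(6*y - 19) - y + 2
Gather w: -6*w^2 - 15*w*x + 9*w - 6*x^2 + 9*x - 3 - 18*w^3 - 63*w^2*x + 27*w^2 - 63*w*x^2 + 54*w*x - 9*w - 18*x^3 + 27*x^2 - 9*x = -18*w^3 + w^2*(21 - 63*x) + w*(-63*x^2 + 39*x) - 18*x^3 + 21*x^2 - 3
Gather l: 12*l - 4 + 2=12*l - 2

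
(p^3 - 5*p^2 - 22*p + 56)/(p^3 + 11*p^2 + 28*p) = (p^2 - 9*p + 14)/(p*(p + 7))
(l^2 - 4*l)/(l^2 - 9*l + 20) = l/(l - 5)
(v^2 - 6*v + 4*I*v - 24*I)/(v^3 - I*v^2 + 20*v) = (v - 6)/(v*(v - 5*I))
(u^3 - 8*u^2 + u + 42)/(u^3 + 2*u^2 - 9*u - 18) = (u - 7)/(u + 3)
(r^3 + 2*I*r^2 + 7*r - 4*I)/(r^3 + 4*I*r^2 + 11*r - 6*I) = (r + 4*I)/(r + 6*I)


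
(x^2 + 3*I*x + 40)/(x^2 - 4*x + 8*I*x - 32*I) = (x - 5*I)/(x - 4)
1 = 1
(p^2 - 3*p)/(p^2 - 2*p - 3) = p/(p + 1)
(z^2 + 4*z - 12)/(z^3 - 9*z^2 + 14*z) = (z + 6)/(z*(z - 7))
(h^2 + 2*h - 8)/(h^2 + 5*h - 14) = (h + 4)/(h + 7)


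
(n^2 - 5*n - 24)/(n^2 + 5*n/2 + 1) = 2*(n^2 - 5*n - 24)/(2*n^2 + 5*n + 2)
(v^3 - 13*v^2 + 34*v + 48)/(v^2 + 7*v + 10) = (v^3 - 13*v^2 + 34*v + 48)/(v^2 + 7*v + 10)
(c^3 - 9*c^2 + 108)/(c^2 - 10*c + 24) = (c^2 - 3*c - 18)/(c - 4)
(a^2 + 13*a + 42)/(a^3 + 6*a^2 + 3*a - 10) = (a^2 + 13*a + 42)/(a^3 + 6*a^2 + 3*a - 10)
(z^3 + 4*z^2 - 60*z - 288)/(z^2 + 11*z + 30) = (z^2 - 2*z - 48)/(z + 5)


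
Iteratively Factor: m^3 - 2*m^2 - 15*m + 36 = (m - 3)*(m^2 + m - 12) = (m - 3)*(m + 4)*(m - 3)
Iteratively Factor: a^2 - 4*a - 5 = (a - 5)*(a + 1)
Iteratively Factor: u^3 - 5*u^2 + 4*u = (u)*(u^2 - 5*u + 4) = u*(u - 4)*(u - 1)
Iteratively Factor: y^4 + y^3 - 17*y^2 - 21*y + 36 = (y + 3)*(y^3 - 2*y^2 - 11*y + 12) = (y + 3)^2*(y^2 - 5*y + 4) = (y - 4)*(y + 3)^2*(y - 1)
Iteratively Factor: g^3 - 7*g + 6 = (g - 1)*(g^2 + g - 6) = (g - 2)*(g - 1)*(g + 3)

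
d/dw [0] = 0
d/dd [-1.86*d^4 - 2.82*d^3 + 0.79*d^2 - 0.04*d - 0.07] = -7.44*d^3 - 8.46*d^2 + 1.58*d - 0.04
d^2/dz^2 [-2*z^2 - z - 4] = -4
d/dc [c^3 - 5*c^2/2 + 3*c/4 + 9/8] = 3*c^2 - 5*c + 3/4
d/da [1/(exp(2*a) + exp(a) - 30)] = (-2*exp(a) - 1)*exp(a)/(exp(2*a) + exp(a) - 30)^2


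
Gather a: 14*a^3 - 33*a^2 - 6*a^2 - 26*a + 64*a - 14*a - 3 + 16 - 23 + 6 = 14*a^3 - 39*a^2 + 24*a - 4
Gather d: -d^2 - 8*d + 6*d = -d^2 - 2*d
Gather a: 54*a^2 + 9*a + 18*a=54*a^2 + 27*a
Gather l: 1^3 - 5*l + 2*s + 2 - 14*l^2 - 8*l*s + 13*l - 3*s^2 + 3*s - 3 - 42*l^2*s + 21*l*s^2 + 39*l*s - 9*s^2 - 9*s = l^2*(-42*s - 14) + l*(21*s^2 + 31*s + 8) - 12*s^2 - 4*s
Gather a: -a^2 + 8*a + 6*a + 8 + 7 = -a^2 + 14*a + 15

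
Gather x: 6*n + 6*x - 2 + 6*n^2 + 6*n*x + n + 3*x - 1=6*n^2 + 7*n + x*(6*n + 9) - 3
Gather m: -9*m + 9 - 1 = 8 - 9*m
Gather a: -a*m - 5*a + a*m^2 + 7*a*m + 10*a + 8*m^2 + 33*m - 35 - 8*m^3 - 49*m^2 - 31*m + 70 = a*(m^2 + 6*m + 5) - 8*m^3 - 41*m^2 + 2*m + 35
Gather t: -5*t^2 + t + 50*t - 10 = -5*t^2 + 51*t - 10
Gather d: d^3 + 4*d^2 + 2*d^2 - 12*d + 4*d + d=d^3 + 6*d^2 - 7*d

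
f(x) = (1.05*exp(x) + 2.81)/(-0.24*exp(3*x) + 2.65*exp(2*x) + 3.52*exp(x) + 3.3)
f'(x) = (1.05*exp(x) + 2.81)*(0.72*exp(3*x) - 5.3*exp(2*x) - 3.52*exp(x))/(-0.24*exp(3*x) + 2.65*exp(2*x) + 3.52*exp(x) + 3.3)^2 + 1.05*exp(x)/(-0.24*exp(3*x) + 2.65*exp(2*x) + 3.52*exp(x) + 3.3)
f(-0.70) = 0.59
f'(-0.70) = -0.22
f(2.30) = 0.21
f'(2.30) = 0.66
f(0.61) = 0.27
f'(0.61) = -0.21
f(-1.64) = 0.74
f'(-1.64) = -0.11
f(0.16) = 0.38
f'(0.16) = -0.25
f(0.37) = 0.33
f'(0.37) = -0.23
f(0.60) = 0.28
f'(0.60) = -0.21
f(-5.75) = 0.85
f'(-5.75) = -0.00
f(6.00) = 0.00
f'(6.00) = 0.00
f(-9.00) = 0.85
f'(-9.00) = 0.00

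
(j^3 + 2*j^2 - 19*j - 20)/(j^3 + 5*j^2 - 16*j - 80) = (j + 1)/(j + 4)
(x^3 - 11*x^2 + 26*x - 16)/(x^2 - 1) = (x^2 - 10*x + 16)/(x + 1)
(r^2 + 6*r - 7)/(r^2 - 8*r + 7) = (r + 7)/(r - 7)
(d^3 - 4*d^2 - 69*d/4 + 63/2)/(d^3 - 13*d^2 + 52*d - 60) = (d^2 + 2*d - 21/4)/(d^2 - 7*d + 10)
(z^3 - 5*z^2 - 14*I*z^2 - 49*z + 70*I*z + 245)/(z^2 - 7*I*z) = z - 5 - 7*I + 35*I/z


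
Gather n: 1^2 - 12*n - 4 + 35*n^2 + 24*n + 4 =35*n^2 + 12*n + 1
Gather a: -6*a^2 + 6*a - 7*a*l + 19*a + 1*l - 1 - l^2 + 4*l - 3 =-6*a^2 + a*(25 - 7*l) - l^2 + 5*l - 4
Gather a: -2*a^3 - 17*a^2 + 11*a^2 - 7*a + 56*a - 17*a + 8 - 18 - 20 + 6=-2*a^3 - 6*a^2 + 32*a - 24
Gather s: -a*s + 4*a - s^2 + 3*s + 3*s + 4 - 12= 4*a - s^2 + s*(6 - a) - 8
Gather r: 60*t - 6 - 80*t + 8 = 2 - 20*t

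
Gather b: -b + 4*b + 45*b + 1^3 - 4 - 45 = 48*b - 48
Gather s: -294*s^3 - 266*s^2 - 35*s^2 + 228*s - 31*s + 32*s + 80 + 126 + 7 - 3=-294*s^3 - 301*s^2 + 229*s + 210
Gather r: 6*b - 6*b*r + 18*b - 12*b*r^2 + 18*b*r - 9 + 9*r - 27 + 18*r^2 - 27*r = 24*b + r^2*(18 - 12*b) + r*(12*b - 18) - 36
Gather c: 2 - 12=-10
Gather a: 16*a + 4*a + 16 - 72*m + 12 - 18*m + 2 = 20*a - 90*m + 30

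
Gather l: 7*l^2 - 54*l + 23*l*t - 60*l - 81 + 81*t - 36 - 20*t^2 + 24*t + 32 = 7*l^2 + l*(23*t - 114) - 20*t^2 + 105*t - 85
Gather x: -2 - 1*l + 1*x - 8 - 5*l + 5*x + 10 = -6*l + 6*x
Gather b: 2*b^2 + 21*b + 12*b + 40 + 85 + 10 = 2*b^2 + 33*b + 135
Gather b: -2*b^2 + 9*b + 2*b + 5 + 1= -2*b^2 + 11*b + 6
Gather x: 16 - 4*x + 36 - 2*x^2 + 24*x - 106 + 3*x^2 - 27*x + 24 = x^2 - 7*x - 30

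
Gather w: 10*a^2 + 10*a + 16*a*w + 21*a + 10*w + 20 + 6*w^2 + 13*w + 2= 10*a^2 + 31*a + 6*w^2 + w*(16*a + 23) + 22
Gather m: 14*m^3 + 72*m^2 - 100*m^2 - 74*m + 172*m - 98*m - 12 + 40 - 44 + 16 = 14*m^3 - 28*m^2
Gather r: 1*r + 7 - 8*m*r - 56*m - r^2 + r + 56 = -56*m - r^2 + r*(2 - 8*m) + 63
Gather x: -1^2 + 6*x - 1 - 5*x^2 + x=-5*x^2 + 7*x - 2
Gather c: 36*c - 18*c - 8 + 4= 18*c - 4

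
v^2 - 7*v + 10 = (v - 5)*(v - 2)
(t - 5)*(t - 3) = t^2 - 8*t + 15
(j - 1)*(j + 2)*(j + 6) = j^3 + 7*j^2 + 4*j - 12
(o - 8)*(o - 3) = o^2 - 11*o + 24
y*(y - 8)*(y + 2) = y^3 - 6*y^2 - 16*y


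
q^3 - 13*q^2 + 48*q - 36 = (q - 6)^2*(q - 1)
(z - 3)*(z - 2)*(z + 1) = z^3 - 4*z^2 + z + 6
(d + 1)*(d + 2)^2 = d^3 + 5*d^2 + 8*d + 4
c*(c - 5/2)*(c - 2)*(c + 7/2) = c^4 - c^3 - 43*c^2/4 + 35*c/2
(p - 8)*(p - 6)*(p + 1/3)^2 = p^4 - 40*p^3/3 + 349*p^2/9 + 274*p/9 + 16/3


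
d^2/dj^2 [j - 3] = 0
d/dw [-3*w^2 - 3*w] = -6*w - 3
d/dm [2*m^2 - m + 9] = 4*m - 1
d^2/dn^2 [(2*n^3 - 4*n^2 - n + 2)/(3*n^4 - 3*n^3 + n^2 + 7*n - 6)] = 4*(9*n^9 - 54*n^8 + 18*n^7 - 30*n^6 + 378*n^5 - 549*n^4 + 238*n^3 - 60*n^2 + 66*n - 38)/(27*n^12 - 81*n^11 + 108*n^10 + 108*n^9 - 504*n^8 + 630*n^7 + 46*n^6 - 1068*n^5 + 1209*n^4 - 233*n^3 - 774*n^2 + 756*n - 216)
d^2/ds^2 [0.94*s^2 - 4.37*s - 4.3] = 1.88000000000000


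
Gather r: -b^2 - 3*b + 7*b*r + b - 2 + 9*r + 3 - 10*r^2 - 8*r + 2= -b^2 - 2*b - 10*r^2 + r*(7*b + 1) + 3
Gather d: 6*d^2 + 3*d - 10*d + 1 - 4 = 6*d^2 - 7*d - 3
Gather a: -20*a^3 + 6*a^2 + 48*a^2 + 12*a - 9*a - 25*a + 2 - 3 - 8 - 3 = -20*a^3 + 54*a^2 - 22*a - 12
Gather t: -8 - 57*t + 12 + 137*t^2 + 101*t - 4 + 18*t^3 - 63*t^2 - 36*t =18*t^3 + 74*t^2 + 8*t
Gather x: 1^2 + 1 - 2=0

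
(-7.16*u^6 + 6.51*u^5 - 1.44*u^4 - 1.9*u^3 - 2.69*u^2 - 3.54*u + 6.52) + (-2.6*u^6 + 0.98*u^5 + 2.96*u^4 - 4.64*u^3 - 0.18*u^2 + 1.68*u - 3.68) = -9.76*u^6 + 7.49*u^5 + 1.52*u^4 - 6.54*u^3 - 2.87*u^2 - 1.86*u + 2.84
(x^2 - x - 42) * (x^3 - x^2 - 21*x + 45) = x^5 - 2*x^4 - 62*x^3 + 108*x^2 + 837*x - 1890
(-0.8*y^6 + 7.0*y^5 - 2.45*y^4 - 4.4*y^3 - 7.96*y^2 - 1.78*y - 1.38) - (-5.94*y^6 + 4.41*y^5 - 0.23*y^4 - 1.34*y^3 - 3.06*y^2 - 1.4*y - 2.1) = 5.14*y^6 + 2.59*y^5 - 2.22*y^4 - 3.06*y^3 - 4.9*y^2 - 0.38*y + 0.72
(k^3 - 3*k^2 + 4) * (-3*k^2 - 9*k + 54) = -3*k^5 + 81*k^3 - 174*k^2 - 36*k + 216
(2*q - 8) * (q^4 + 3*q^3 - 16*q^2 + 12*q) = 2*q^5 - 2*q^4 - 56*q^3 + 152*q^2 - 96*q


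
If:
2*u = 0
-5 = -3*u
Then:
No Solution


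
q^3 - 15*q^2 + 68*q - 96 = (q - 8)*(q - 4)*(q - 3)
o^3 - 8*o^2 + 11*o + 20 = (o - 5)*(o - 4)*(o + 1)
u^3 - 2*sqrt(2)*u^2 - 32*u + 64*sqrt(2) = (u - 4*sqrt(2))*(u - 2*sqrt(2))*(u + 4*sqrt(2))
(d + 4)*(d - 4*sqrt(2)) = d^2 - 4*sqrt(2)*d + 4*d - 16*sqrt(2)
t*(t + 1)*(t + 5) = t^3 + 6*t^2 + 5*t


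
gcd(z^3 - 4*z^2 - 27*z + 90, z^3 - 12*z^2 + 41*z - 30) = z - 6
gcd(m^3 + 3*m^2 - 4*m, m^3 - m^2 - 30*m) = m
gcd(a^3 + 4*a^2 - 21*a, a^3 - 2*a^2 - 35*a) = a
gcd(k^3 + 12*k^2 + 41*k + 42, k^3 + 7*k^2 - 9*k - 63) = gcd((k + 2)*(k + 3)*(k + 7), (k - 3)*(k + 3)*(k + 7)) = k^2 + 10*k + 21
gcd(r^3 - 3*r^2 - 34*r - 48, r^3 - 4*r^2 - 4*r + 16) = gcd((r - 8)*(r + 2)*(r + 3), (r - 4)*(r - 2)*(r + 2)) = r + 2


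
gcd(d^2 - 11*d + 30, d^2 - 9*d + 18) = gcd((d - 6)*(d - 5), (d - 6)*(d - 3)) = d - 6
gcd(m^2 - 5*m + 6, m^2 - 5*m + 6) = m^2 - 5*m + 6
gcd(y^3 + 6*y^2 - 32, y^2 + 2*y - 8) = y^2 + 2*y - 8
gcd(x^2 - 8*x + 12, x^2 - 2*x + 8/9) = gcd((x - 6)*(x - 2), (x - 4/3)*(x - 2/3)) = 1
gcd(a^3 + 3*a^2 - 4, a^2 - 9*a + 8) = a - 1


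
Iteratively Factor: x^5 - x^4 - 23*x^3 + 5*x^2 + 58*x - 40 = (x + 2)*(x^4 - 3*x^3 - 17*x^2 + 39*x - 20) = (x + 2)*(x + 4)*(x^3 - 7*x^2 + 11*x - 5) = (x - 5)*(x + 2)*(x + 4)*(x^2 - 2*x + 1) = (x - 5)*(x - 1)*(x + 2)*(x + 4)*(x - 1)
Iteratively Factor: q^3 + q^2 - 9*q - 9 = (q - 3)*(q^2 + 4*q + 3) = (q - 3)*(q + 3)*(q + 1)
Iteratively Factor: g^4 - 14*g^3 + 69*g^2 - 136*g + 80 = (g - 5)*(g^3 - 9*g^2 + 24*g - 16) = (g - 5)*(g - 4)*(g^2 - 5*g + 4) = (g - 5)*(g - 4)*(g - 1)*(g - 4)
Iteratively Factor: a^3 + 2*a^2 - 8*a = (a)*(a^2 + 2*a - 8) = a*(a + 4)*(a - 2)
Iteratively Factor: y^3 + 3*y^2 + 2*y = (y)*(y^2 + 3*y + 2) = y*(y + 2)*(y + 1)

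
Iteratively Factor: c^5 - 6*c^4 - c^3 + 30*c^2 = (c + 2)*(c^4 - 8*c^3 + 15*c^2) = c*(c + 2)*(c^3 - 8*c^2 + 15*c) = c*(c - 3)*(c + 2)*(c^2 - 5*c) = c^2*(c - 3)*(c + 2)*(c - 5)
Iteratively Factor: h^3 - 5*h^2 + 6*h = (h - 3)*(h^2 - 2*h) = h*(h - 3)*(h - 2)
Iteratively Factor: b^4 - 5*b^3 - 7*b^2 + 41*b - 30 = (b - 1)*(b^3 - 4*b^2 - 11*b + 30) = (b - 1)*(b + 3)*(b^2 - 7*b + 10) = (b - 2)*(b - 1)*(b + 3)*(b - 5)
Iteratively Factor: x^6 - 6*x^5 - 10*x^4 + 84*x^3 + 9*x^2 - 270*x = (x - 3)*(x^5 - 3*x^4 - 19*x^3 + 27*x^2 + 90*x) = (x - 3)*(x + 3)*(x^4 - 6*x^3 - x^2 + 30*x) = (x - 5)*(x - 3)*(x + 3)*(x^3 - x^2 - 6*x) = x*(x - 5)*(x - 3)*(x + 3)*(x^2 - x - 6) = x*(x - 5)*(x - 3)*(x + 2)*(x + 3)*(x - 3)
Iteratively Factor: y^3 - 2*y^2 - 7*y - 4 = (y - 4)*(y^2 + 2*y + 1) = (y - 4)*(y + 1)*(y + 1)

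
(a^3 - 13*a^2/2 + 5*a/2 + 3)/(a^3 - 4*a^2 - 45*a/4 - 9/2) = 2*(a - 1)/(2*a + 3)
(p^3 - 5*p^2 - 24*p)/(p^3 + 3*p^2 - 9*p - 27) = p*(p - 8)/(p^2 - 9)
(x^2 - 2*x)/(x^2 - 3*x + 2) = x/(x - 1)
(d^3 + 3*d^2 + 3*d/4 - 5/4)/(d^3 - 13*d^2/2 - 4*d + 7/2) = (d + 5/2)/(d - 7)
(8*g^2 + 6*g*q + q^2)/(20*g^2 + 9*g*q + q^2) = (2*g + q)/(5*g + q)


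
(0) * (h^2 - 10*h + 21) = 0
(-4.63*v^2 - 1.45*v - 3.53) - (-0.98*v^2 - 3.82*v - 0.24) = -3.65*v^2 + 2.37*v - 3.29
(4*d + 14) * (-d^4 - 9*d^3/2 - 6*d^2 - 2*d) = -4*d^5 - 32*d^4 - 87*d^3 - 92*d^2 - 28*d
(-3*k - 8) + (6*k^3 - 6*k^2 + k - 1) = 6*k^3 - 6*k^2 - 2*k - 9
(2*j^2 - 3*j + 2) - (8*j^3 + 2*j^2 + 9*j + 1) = -8*j^3 - 12*j + 1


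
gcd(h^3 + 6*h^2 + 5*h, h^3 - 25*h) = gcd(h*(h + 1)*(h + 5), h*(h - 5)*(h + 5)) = h^2 + 5*h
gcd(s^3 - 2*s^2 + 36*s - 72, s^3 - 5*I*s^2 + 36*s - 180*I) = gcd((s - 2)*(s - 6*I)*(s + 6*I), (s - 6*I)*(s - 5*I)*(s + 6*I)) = s^2 + 36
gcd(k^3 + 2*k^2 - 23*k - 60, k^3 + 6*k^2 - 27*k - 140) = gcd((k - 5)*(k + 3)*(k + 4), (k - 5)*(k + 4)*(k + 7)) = k^2 - k - 20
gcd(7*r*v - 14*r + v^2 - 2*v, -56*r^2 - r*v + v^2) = 7*r + v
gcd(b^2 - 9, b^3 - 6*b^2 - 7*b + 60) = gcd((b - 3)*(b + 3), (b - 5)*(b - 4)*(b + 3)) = b + 3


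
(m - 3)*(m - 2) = m^2 - 5*m + 6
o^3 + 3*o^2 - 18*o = o*(o - 3)*(o + 6)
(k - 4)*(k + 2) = k^2 - 2*k - 8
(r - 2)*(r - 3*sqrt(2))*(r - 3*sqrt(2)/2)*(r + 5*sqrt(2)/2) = r^4 - 2*sqrt(2)*r^3 - 2*r^3 - 27*r^2/2 + 4*sqrt(2)*r^2 + 27*r + 45*sqrt(2)*r/2 - 45*sqrt(2)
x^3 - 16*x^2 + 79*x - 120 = (x - 8)*(x - 5)*(x - 3)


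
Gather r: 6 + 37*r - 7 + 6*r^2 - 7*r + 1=6*r^2 + 30*r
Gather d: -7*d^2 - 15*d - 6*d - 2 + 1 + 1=-7*d^2 - 21*d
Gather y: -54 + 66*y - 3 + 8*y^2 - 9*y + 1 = 8*y^2 + 57*y - 56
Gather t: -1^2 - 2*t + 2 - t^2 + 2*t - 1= -t^2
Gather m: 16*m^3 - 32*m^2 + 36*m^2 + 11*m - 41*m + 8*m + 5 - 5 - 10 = 16*m^3 + 4*m^2 - 22*m - 10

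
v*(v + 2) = v^2 + 2*v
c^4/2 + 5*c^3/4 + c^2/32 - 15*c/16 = c*(c/2 + 1)*(c - 3/4)*(c + 5/4)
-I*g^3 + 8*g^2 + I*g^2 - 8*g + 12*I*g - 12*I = (g + 2*I)*(g + 6*I)*(-I*g + I)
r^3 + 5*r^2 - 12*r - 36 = (r - 3)*(r + 2)*(r + 6)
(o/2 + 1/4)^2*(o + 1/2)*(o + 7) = o^4/4 + 17*o^3/8 + 45*o^2/16 + 43*o/32 + 7/32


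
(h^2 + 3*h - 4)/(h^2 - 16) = (h - 1)/(h - 4)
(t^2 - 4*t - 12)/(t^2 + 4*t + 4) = (t - 6)/(t + 2)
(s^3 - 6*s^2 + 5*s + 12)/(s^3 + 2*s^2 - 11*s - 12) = (s - 4)/(s + 4)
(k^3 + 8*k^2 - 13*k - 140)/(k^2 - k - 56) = (k^2 + k - 20)/(k - 8)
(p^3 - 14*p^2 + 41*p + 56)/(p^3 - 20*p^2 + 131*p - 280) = (p + 1)/(p - 5)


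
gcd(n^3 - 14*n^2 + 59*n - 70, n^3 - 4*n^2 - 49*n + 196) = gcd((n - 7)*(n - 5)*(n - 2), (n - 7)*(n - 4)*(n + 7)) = n - 7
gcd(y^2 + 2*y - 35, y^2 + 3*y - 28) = y + 7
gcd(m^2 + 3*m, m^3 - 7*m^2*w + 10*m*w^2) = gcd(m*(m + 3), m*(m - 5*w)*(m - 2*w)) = m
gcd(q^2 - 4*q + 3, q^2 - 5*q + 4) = q - 1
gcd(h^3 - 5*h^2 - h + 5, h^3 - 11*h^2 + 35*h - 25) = h^2 - 6*h + 5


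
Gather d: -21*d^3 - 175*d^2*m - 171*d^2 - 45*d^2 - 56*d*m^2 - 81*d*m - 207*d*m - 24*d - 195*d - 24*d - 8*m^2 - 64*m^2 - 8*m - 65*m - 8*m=-21*d^3 + d^2*(-175*m - 216) + d*(-56*m^2 - 288*m - 243) - 72*m^2 - 81*m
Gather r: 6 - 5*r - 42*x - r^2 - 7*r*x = -r^2 + r*(-7*x - 5) - 42*x + 6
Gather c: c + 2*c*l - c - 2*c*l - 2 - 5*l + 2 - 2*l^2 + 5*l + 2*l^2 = 0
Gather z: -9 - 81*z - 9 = -81*z - 18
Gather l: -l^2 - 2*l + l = -l^2 - l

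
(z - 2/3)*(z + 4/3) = z^2 + 2*z/3 - 8/9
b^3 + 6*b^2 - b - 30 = (b - 2)*(b + 3)*(b + 5)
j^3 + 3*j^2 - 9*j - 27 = (j - 3)*(j + 3)^2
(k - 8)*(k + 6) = k^2 - 2*k - 48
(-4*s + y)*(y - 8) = -4*s*y + 32*s + y^2 - 8*y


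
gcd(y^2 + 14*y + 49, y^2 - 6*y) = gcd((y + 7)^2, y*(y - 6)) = 1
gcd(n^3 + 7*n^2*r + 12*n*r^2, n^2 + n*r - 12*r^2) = n + 4*r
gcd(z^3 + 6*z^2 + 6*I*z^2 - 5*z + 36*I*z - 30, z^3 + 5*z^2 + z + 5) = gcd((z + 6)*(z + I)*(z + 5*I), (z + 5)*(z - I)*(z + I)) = z + I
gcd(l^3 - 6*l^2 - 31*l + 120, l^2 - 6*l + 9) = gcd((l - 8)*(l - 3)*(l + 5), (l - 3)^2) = l - 3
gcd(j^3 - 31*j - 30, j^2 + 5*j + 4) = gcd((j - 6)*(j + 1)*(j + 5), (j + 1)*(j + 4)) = j + 1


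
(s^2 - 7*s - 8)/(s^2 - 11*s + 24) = (s + 1)/(s - 3)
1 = 1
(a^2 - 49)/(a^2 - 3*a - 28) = (a + 7)/(a + 4)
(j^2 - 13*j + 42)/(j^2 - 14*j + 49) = (j - 6)/(j - 7)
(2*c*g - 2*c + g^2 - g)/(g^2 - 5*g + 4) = (2*c + g)/(g - 4)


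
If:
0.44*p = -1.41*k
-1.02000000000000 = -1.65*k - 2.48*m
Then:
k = -0.312056737588652*p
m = 0.207618393960192*p + 0.411290322580645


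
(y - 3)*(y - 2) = y^2 - 5*y + 6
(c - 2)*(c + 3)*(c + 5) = c^3 + 6*c^2 - c - 30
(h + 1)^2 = h^2 + 2*h + 1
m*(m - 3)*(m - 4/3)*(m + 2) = m^4 - 7*m^3/3 - 14*m^2/3 + 8*m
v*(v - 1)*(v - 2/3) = v^3 - 5*v^2/3 + 2*v/3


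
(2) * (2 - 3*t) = 4 - 6*t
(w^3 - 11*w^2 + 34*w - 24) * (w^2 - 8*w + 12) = w^5 - 19*w^4 + 134*w^3 - 428*w^2 + 600*w - 288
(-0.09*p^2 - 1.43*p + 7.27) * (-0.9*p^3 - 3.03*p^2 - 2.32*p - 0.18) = 0.081*p^5 + 1.5597*p^4 - 2.0013*p^3 - 18.6943*p^2 - 16.609*p - 1.3086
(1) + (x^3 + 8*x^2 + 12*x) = x^3 + 8*x^2 + 12*x + 1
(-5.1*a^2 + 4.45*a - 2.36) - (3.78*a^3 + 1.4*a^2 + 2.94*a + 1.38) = -3.78*a^3 - 6.5*a^2 + 1.51*a - 3.74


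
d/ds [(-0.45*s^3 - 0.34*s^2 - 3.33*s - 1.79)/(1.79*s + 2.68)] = (-1.611*s^3 - 4.2266*s^2 - 1.8224*s - 5.7203)/(3.2041*s^2 + 9.5944*s + 7.1824)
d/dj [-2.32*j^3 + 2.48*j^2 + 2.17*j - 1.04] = -6.96*j^2 + 4.96*j + 2.17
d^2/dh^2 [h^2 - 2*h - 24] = 2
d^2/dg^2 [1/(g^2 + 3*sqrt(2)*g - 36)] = 2*(-g^2 - 3*sqrt(2)*g + (2*g + 3*sqrt(2))^2 + 36)/(g^2 + 3*sqrt(2)*g - 36)^3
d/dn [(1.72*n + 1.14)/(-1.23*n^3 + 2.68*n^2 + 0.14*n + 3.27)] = (4.2312*n^3 - 0.403*n^2 - 6.1104*n + 5.4648)/(1.5129*n^6 - 6.5928*n^5 + 6.838*n^4 - 7.2938*n^3 + 17.5468*n^2 + 0.9156*n + 10.6929)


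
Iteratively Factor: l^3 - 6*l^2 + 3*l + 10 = (l - 5)*(l^2 - l - 2) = (l - 5)*(l + 1)*(l - 2)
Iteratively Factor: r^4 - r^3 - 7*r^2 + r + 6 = (r + 1)*(r^3 - 2*r^2 - 5*r + 6) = (r - 3)*(r + 1)*(r^2 + r - 2) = (r - 3)*(r - 1)*(r + 1)*(r + 2)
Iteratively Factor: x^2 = (x)*(x)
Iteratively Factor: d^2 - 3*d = (d)*(d - 3)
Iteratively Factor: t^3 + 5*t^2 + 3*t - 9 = (t + 3)*(t^2 + 2*t - 3) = (t + 3)^2*(t - 1)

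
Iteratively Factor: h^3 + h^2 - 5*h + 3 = (h + 3)*(h^2 - 2*h + 1) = (h - 1)*(h + 3)*(h - 1)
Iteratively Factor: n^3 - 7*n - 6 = (n - 3)*(n^2 + 3*n + 2) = (n - 3)*(n + 1)*(n + 2)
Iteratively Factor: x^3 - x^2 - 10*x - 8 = (x + 2)*(x^2 - 3*x - 4) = (x + 1)*(x + 2)*(x - 4)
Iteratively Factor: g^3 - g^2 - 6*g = (g - 3)*(g^2 + 2*g) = (g - 3)*(g + 2)*(g)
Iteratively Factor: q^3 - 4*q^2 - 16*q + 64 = (q + 4)*(q^2 - 8*q + 16) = (q - 4)*(q + 4)*(q - 4)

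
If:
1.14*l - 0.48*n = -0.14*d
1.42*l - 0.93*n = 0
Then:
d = -1.90442655935614*n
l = 0.654929577464789*n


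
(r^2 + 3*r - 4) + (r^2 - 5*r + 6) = 2*r^2 - 2*r + 2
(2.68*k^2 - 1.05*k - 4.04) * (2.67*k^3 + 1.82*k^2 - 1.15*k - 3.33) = 7.1556*k^5 + 2.0741*k^4 - 15.7798*k^3 - 15.0697*k^2 + 8.1425*k + 13.4532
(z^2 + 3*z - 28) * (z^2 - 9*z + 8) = z^4 - 6*z^3 - 47*z^2 + 276*z - 224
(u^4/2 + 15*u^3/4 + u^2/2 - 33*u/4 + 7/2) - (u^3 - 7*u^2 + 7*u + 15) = u^4/2 + 11*u^3/4 + 15*u^2/2 - 61*u/4 - 23/2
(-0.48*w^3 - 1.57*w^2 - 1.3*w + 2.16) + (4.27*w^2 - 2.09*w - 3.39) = -0.48*w^3 + 2.7*w^2 - 3.39*w - 1.23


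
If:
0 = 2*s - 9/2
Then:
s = 9/4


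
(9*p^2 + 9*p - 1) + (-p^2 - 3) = 8*p^2 + 9*p - 4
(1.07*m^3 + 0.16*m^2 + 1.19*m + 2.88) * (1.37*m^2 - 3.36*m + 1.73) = 1.4659*m^5 - 3.376*m^4 + 2.9438*m^3 + 0.224000000000001*m^2 - 7.6181*m + 4.9824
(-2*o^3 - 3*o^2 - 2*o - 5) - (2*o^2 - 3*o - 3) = -2*o^3 - 5*o^2 + o - 2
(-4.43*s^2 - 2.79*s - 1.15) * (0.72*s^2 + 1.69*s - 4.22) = -3.1896*s^4 - 9.4955*s^3 + 13.1515*s^2 + 9.8303*s + 4.853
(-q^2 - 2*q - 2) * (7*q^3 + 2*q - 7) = -7*q^5 - 14*q^4 - 16*q^3 + 3*q^2 + 10*q + 14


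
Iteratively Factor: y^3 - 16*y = (y - 4)*(y^2 + 4*y) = (y - 4)*(y + 4)*(y)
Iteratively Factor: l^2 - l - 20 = (l + 4)*(l - 5)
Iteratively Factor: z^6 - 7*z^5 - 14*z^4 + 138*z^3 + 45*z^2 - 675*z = (z - 3)*(z^5 - 4*z^4 - 26*z^3 + 60*z^2 + 225*z) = z*(z - 3)*(z^4 - 4*z^3 - 26*z^2 + 60*z + 225) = z*(z - 5)*(z - 3)*(z^3 + z^2 - 21*z - 45) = z*(z - 5)*(z - 3)*(z + 3)*(z^2 - 2*z - 15) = z*(z - 5)*(z - 3)*(z + 3)^2*(z - 5)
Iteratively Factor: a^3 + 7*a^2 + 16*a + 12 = (a + 2)*(a^2 + 5*a + 6) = (a + 2)^2*(a + 3)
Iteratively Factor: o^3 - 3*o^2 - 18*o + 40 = (o - 5)*(o^2 + 2*o - 8) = (o - 5)*(o + 4)*(o - 2)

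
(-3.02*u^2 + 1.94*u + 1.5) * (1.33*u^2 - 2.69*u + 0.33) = -4.0166*u^4 + 10.704*u^3 - 4.2202*u^2 - 3.3948*u + 0.495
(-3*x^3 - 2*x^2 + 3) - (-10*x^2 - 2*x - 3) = -3*x^3 + 8*x^2 + 2*x + 6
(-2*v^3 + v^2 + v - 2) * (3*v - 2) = -6*v^4 + 7*v^3 + v^2 - 8*v + 4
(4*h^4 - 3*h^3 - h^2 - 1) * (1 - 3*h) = -12*h^5 + 13*h^4 - h^2 + 3*h - 1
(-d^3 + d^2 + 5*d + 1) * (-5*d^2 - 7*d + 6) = 5*d^5 + 2*d^4 - 38*d^3 - 34*d^2 + 23*d + 6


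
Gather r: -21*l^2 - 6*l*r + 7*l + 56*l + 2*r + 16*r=-21*l^2 + 63*l + r*(18 - 6*l)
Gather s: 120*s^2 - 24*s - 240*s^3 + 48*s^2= -240*s^3 + 168*s^2 - 24*s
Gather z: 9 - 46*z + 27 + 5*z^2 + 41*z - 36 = 5*z^2 - 5*z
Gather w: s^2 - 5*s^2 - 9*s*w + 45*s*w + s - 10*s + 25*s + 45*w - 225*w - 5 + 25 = -4*s^2 + 16*s + w*(36*s - 180) + 20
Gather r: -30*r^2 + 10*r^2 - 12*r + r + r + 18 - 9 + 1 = -20*r^2 - 10*r + 10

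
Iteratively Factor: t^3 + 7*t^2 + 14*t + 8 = (t + 1)*(t^2 + 6*t + 8) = (t + 1)*(t + 2)*(t + 4)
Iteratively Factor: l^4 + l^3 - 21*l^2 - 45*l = (l)*(l^3 + l^2 - 21*l - 45) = l*(l + 3)*(l^2 - 2*l - 15) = l*(l + 3)^2*(l - 5)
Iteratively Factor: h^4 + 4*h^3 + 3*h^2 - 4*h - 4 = (h - 1)*(h^3 + 5*h^2 + 8*h + 4) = (h - 1)*(h + 1)*(h^2 + 4*h + 4) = (h - 1)*(h + 1)*(h + 2)*(h + 2)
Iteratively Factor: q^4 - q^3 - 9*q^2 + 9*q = (q - 3)*(q^3 + 2*q^2 - 3*q) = (q - 3)*(q + 3)*(q^2 - q) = (q - 3)*(q - 1)*(q + 3)*(q)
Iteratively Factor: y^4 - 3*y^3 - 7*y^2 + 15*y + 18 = (y - 3)*(y^3 - 7*y - 6) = (y - 3)*(y + 1)*(y^2 - y - 6) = (y - 3)^2*(y + 1)*(y + 2)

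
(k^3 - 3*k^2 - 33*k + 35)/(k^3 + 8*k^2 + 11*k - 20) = (k - 7)/(k + 4)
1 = 1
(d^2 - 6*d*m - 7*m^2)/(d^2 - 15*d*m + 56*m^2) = (d + m)/(d - 8*m)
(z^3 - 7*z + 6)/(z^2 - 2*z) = z + 2 - 3/z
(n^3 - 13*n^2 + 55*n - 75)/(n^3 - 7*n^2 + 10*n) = (n^2 - 8*n + 15)/(n*(n - 2))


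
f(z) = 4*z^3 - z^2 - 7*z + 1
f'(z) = 12*z^2 - 2*z - 7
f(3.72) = 167.04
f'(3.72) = 151.62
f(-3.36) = -138.50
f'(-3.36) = 135.20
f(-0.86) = 3.74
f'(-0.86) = 3.60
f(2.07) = 17.70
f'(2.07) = 40.28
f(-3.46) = -152.44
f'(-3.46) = 143.58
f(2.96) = 75.26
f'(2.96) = 92.22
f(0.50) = -2.25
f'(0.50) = -5.00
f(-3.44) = -149.58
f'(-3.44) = 141.88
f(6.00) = 787.00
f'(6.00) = 413.00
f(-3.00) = -95.00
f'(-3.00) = 107.00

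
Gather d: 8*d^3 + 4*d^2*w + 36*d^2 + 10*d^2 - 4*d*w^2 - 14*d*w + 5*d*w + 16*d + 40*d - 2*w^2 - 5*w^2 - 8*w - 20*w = 8*d^3 + d^2*(4*w + 46) + d*(-4*w^2 - 9*w + 56) - 7*w^2 - 28*w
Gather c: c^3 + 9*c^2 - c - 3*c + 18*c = c^3 + 9*c^2 + 14*c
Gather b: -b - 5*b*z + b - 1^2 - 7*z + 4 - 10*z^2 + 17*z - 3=-5*b*z - 10*z^2 + 10*z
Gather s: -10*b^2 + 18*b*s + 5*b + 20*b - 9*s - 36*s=-10*b^2 + 25*b + s*(18*b - 45)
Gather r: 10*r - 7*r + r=4*r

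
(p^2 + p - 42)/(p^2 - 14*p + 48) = (p + 7)/(p - 8)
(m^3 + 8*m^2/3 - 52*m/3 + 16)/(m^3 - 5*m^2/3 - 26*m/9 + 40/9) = 3*(m + 6)/(3*m + 5)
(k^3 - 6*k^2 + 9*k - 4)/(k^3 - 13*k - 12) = (k^2 - 2*k + 1)/(k^2 + 4*k + 3)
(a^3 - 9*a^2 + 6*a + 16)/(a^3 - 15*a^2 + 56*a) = (a^2 - a - 2)/(a*(a - 7))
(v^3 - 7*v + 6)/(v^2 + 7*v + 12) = (v^2 - 3*v + 2)/(v + 4)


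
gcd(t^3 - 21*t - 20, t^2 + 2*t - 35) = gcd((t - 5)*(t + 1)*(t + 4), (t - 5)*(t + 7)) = t - 5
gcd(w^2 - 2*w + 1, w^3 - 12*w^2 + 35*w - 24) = w - 1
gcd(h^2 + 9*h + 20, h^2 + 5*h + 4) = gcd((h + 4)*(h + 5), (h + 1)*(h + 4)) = h + 4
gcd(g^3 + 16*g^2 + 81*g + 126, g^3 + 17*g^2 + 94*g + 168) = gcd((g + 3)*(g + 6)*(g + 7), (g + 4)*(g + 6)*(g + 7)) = g^2 + 13*g + 42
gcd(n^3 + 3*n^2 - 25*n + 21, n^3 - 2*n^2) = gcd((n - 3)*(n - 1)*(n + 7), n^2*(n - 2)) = 1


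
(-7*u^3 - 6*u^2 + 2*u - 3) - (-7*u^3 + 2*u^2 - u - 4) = -8*u^2 + 3*u + 1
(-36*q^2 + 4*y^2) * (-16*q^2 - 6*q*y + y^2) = 576*q^4 + 216*q^3*y - 100*q^2*y^2 - 24*q*y^3 + 4*y^4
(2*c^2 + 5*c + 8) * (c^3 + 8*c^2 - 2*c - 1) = 2*c^5 + 21*c^4 + 44*c^3 + 52*c^2 - 21*c - 8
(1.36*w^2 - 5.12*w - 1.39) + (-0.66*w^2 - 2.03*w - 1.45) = 0.7*w^2 - 7.15*w - 2.84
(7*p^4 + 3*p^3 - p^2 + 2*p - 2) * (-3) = -21*p^4 - 9*p^3 + 3*p^2 - 6*p + 6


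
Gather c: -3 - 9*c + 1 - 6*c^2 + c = -6*c^2 - 8*c - 2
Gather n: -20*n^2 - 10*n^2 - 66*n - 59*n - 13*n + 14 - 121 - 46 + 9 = -30*n^2 - 138*n - 144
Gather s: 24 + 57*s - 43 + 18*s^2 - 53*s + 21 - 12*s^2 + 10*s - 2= 6*s^2 + 14*s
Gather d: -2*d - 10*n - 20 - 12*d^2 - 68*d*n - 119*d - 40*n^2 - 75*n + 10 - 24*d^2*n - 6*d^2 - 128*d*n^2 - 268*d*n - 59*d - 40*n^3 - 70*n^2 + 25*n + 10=d^2*(-24*n - 18) + d*(-128*n^2 - 336*n - 180) - 40*n^3 - 110*n^2 - 60*n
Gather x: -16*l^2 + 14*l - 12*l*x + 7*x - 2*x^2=-16*l^2 + 14*l - 2*x^2 + x*(7 - 12*l)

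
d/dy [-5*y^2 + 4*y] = 4 - 10*y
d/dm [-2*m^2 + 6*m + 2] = 6 - 4*m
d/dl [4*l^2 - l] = 8*l - 1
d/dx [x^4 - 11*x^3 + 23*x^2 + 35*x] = 4*x^3 - 33*x^2 + 46*x + 35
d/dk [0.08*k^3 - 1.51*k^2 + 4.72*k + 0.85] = 0.24*k^2 - 3.02*k + 4.72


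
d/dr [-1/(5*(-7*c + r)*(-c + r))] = ((-7*c + r)*(c - r)^2 + (-c + r)*(7*c - r)^2)/(5*(c - r)^3*(7*c - r)^3)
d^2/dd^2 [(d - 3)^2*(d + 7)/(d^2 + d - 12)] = -42/(d^3 + 12*d^2 + 48*d + 64)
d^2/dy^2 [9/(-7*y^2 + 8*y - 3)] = 18*(49*y^2 - 56*y - 4*(7*y - 4)^2 + 21)/(7*y^2 - 8*y + 3)^3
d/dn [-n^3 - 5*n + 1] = -3*n^2 - 5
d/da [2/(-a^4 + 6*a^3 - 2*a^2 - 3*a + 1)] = 2*(4*a^3 - 18*a^2 + 4*a + 3)/(a^4 - 6*a^3 + 2*a^2 + 3*a - 1)^2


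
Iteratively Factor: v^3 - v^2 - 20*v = (v + 4)*(v^2 - 5*v) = v*(v + 4)*(v - 5)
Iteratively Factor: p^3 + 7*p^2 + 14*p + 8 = (p + 1)*(p^2 + 6*p + 8) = (p + 1)*(p + 4)*(p + 2)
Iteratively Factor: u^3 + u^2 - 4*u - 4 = (u + 2)*(u^2 - u - 2) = (u - 2)*(u + 2)*(u + 1)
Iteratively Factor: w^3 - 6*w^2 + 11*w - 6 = (w - 2)*(w^2 - 4*w + 3) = (w - 3)*(w - 2)*(w - 1)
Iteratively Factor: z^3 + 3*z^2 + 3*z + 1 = (z + 1)*(z^2 + 2*z + 1) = (z + 1)^2*(z + 1)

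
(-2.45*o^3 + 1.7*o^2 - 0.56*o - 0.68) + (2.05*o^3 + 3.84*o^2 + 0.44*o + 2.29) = -0.4*o^3 + 5.54*o^2 - 0.12*o + 1.61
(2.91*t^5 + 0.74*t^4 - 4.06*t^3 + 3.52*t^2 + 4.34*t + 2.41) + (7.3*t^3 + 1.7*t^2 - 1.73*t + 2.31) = 2.91*t^5 + 0.74*t^4 + 3.24*t^3 + 5.22*t^2 + 2.61*t + 4.72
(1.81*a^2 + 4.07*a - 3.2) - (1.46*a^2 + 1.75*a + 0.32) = 0.35*a^2 + 2.32*a - 3.52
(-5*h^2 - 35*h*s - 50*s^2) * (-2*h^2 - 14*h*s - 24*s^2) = 10*h^4 + 140*h^3*s + 710*h^2*s^2 + 1540*h*s^3 + 1200*s^4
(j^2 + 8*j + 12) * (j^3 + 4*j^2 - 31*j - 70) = j^5 + 12*j^4 + 13*j^3 - 270*j^2 - 932*j - 840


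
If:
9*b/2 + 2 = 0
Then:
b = -4/9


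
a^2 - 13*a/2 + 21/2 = (a - 7/2)*(a - 3)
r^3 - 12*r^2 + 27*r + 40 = (r - 8)*(r - 5)*(r + 1)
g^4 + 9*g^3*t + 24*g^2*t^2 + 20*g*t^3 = g*(g + 2*t)^2*(g + 5*t)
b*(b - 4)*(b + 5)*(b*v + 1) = b^4*v + b^3*v + b^3 - 20*b^2*v + b^2 - 20*b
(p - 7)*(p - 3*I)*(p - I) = p^3 - 7*p^2 - 4*I*p^2 - 3*p + 28*I*p + 21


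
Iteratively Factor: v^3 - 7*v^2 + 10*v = (v - 2)*(v^2 - 5*v) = v*(v - 2)*(v - 5)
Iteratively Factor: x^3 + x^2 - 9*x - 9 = (x - 3)*(x^2 + 4*x + 3) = (x - 3)*(x + 1)*(x + 3)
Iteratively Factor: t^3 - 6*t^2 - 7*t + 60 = (t - 5)*(t^2 - t - 12) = (t - 5)*(t + 3)*(t - 4)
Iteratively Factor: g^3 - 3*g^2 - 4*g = (g)*(g^2 - 3*g - 4) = g*(g + 1)*(g - 4)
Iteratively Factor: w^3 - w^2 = (w)*(w^2 - w) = w^2*(w - 1)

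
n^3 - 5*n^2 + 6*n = n*(n - 3)*(n - 2)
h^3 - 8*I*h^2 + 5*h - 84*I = (h - 7*I)*(h - 4*I)*(h + 3*I)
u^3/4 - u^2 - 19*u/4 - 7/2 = (u/4 + 1/2)*(u - 7)*(u + 1)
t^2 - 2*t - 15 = (t - 5)*(t + 3)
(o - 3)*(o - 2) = o^2 - 5*o + 6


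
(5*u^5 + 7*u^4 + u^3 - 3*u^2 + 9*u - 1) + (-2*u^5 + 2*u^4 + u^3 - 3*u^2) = 3*u^5 + 9*u^4 + 2*u^3 - 6*u^2 + 9*u - 1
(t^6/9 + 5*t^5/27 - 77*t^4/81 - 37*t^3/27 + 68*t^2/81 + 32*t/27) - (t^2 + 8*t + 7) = t^6/9 + 5*t^5/27 - 77*t^4/81 - 37*t^3/27 - 13*t^2/81 - 184*t/27 - 7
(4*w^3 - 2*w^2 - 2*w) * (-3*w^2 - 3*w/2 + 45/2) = -12*w^5 + 99*w^3 - 42*w^2 - 45*w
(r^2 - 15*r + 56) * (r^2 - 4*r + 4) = r^4 - 19*r^3 + 120*r^2 - 284*r + 224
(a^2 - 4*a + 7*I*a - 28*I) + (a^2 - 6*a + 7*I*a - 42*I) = 2*a^2 - 10*a + 14*I*a - 70*I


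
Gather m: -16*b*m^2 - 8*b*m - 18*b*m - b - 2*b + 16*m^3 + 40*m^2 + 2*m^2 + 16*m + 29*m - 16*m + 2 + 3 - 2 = -3*b + 16*m^3 + m^2*(42 - 16*b) + m*(29 - 26*b) + 3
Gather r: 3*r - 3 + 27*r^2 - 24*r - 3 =27*r^2 - 21*r - 6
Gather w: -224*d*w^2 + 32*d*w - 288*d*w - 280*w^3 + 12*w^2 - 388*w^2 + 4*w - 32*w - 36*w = -280*w^3 + w^2*(-224*d - 376) + w*(-256*d - 64)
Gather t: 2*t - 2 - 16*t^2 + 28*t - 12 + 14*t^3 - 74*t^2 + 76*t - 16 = 14*t^3 - 90*t^2 + 106*t - 30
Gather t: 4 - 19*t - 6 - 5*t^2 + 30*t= -5*t^2 + 11*t - 2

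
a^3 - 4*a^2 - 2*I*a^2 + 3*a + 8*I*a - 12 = (a - 4)*(a - 3*I)*(a + I)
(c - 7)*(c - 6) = c^2 - 13*c + 42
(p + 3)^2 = p^2 + 6*p + 9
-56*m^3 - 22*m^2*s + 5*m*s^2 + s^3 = (-4*m + s)*(2*m + s)*(7*m + s)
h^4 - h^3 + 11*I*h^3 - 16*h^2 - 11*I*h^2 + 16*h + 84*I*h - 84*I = (h - 1)*(h - 2*I)*(h + 6*I)*(h + 7*I)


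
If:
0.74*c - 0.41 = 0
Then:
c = 0.55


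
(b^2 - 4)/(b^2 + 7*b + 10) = (b - 2)/(b + 5)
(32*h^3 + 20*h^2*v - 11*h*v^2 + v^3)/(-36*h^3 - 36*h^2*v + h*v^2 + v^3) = (32*h^2 - 12*h*v + v^2)/(-36*h^2 + v^2)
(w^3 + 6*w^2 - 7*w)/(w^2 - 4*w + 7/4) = 4*w*(w^2 + 6*w - 7)/(4*w^2 - 16*w + 7)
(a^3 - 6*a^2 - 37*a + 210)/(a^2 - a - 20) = (a^2 - a - 42)/(a + 4)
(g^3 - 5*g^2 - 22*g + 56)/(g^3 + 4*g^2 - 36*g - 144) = (g^2 - 9*g + 14)/(g^2 - 36)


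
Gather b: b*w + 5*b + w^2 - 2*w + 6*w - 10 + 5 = b*(w + 5) + w^2 + 4*w - 5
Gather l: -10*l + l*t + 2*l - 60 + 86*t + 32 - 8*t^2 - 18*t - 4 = l*(t - 8) - 8*t^2 + 68*t - 32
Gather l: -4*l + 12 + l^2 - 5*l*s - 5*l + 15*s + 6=l^2 + l*(-5*s - 9) + 15*s + 18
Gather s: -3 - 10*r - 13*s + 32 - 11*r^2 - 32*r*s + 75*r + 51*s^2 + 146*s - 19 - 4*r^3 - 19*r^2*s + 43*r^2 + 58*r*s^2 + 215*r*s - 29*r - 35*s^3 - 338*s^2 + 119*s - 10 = -4*r^3 + 32*r^2 + 36*r - 35*s^3 + s^2*(58*r - 287) + s*(-19*r^2 + 183*r + 252)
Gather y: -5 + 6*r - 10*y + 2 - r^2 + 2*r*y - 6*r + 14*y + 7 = -r^2 + y*(2*r + 4) + 4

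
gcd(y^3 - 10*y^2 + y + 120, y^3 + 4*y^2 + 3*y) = y + 3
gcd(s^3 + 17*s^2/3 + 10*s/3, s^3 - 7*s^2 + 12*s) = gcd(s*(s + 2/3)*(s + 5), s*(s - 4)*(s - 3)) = s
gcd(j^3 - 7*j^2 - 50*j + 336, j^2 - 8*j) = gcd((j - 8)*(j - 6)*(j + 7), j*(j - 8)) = j - 8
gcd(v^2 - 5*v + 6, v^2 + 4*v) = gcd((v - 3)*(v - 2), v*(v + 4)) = 1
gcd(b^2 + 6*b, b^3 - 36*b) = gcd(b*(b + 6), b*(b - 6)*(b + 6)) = b^2 + 6*b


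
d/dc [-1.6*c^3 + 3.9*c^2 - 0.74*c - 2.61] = -4.8*c^2 + 7.8*c - 0.74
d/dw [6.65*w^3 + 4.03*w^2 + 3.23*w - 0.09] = 19.95*w^2 + 8.06*w + 3.23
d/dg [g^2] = 2*g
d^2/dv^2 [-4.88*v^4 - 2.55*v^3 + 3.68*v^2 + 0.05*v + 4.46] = -58.56*v^2 - 15.3*v + 7.36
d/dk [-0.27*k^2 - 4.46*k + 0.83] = -0.54*k - 4.46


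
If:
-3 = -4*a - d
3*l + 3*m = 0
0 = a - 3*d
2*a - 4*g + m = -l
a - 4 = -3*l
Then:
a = 9/13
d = 3/13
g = 9/26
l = 43/39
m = -43/39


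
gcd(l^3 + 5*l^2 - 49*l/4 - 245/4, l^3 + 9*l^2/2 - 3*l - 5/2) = l + 5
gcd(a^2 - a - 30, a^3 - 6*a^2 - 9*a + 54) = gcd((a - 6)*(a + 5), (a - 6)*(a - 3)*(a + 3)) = a - 6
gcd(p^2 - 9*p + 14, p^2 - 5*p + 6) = p - 2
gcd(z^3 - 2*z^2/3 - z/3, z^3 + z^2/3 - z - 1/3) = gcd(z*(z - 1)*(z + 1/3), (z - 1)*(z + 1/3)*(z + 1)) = z^2 - 2*z/3 - 1/3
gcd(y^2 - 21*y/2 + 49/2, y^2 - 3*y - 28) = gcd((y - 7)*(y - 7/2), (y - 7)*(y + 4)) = y - 7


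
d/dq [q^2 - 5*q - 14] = 2*q - 5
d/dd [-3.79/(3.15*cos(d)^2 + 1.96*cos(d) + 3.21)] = -(23.877*cos(d) + 7.4284)*sin(d)/(3.15*cos(d)^2 + 1.96*cos(d) + 3.21)^2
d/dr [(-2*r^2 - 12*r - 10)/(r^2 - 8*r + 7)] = 4*(7*r^2 - 2*r - 41)/(r^4 - 16*r^3 + 78*r^2 - 112*r + 49)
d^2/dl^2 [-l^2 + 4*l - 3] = -2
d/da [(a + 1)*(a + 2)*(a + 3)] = 3*a^2 + 12*a + 11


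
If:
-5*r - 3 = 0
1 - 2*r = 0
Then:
No Solution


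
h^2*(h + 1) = h^3 + h^2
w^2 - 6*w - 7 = (w - 7)*(w + 1)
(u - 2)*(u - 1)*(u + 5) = u^3 + 2*u^2 - 13*u + 10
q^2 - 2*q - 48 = (q - 8)*(q + 6)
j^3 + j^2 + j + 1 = (j + 1)*(j - I)*(j + I)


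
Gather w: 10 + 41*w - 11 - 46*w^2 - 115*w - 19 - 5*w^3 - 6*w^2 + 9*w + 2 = -5*w^3 - 52*w^2 - 65*w - 18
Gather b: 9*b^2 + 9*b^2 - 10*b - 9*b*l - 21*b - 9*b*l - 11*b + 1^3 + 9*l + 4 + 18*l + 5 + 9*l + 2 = 18*b^2 + b*(-18*l - 42) + 36*l + 12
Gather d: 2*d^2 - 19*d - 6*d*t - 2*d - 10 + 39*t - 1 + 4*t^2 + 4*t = 2*d^2 + d*(-6*t - 21) + 4*t^2 + 43*t - 11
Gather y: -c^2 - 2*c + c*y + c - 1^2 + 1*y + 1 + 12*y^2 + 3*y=-c^2 - c + 12*y^2 + y*(c + 4)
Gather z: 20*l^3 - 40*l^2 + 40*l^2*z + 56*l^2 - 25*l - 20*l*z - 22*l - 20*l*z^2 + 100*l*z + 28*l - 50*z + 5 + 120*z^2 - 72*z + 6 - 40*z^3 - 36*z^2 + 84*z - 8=20*l^3 + 16*l^2 - 19*l - 40*z^3 + z^2*(84 - 20*l) + z*(40*l^2 + 80*l - 38) + 3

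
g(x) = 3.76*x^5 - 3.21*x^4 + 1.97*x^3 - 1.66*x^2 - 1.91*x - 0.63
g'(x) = 18.8*x^4 - 12.84*x^3 + 5.91*x^2 - 3.32*x - 1.91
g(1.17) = 0.25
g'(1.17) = 16.96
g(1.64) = 21.85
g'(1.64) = 87.90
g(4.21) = 4073.27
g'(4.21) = 5036.66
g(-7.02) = -72648.49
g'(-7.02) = 50411.51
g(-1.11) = -14.46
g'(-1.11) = 55.16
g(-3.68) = -3240.58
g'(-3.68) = 4178.09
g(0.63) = -2.13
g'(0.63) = -1.90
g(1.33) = 4.13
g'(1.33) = 32.75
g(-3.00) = -1236.72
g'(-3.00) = 1930.72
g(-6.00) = -33872.37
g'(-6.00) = 27369.01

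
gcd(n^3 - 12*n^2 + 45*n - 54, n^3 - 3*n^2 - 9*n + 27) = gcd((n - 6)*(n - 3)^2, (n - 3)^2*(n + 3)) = n^2 - 6*n + 9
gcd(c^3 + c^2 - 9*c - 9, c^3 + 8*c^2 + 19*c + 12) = c^2 + 4*c + 3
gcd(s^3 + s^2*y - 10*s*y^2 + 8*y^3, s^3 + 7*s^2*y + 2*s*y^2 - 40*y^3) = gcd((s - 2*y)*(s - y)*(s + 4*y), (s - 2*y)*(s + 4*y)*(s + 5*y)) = -s^2 - 2*s*y + 8*y^2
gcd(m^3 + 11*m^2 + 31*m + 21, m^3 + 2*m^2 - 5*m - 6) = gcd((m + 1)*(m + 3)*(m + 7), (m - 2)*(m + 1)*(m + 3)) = m^2 + 4*m + 3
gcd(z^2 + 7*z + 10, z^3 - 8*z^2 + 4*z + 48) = z + 2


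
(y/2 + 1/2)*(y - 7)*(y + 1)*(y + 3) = y^4/2 - y^3 - 14*y^2 - 23*y - 21/2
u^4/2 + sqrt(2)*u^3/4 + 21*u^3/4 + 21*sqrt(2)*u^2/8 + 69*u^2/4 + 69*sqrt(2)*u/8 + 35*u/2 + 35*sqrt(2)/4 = (u + 7/2)*(u + 5)*(sqrt(2)*u/2 + 1/2)*(sqrt(2)*u/2 + sqrt(2))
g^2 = g^2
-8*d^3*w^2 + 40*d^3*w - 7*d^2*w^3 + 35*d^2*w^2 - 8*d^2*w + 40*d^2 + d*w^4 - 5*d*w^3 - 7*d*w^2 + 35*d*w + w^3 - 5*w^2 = (-8*d + w)*(d + w)*(w - 5)*(d*w + 1)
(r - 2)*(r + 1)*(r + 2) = r^3 + r^2 - 4*r - 4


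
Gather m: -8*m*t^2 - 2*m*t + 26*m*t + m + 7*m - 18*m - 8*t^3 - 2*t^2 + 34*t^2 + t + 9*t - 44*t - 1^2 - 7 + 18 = m*(-8*t^2 + 24*t - 10) - 8*t^3 + 32*t^2 - 34*t + 10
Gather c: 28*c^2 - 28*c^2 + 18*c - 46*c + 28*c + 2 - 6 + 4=0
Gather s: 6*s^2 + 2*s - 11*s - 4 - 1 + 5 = 6*s^2 - 9*s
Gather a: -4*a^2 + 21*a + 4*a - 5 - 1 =-4*a^2 + 25*a - 6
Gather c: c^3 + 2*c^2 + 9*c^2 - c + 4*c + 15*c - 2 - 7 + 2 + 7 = c^3 + 11*c^2 + 18*c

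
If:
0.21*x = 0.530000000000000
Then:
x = 2.52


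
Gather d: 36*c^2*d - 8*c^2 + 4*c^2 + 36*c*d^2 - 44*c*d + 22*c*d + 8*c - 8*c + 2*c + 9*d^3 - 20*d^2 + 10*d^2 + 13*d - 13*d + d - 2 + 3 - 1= -4*c^2 + 2*c + 9*d^3 + d^2*(36*c - 10) + d*(36*c^2 - 22*c + 1)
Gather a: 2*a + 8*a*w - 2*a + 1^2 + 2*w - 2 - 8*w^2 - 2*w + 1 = 8*a*w - 8*w^2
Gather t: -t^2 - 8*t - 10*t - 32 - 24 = -t^2 - 18*t - 56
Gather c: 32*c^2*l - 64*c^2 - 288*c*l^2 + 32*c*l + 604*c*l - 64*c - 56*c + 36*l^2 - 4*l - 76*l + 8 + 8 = c^2*(32*l - 64) + c*(-288*l^2 + 636*l - 120) + 36*l^2 - 80*l + 16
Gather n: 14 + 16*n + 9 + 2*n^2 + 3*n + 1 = 2*n^2 + 19*n + 24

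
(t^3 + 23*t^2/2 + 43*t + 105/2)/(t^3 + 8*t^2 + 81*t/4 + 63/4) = 2*(t + 5)/(2*t + 3)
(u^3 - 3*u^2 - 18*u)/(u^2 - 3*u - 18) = u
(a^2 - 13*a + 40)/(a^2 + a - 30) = (a - 8)/(a + 6)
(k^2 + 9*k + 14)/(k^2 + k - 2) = (k + 7)/(k - 1)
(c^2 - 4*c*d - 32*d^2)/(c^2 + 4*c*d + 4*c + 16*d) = (c - 8*d)/(c + 4)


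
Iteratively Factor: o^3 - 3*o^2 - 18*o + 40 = (o - 2)*(o^2 - o - 20) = (o - 5)*(o - 2)*(o + 4)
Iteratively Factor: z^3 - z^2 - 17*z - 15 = (z + 1)*(z^2 - 2*z - 15) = (z - 5)*(z + 1)*(z + 3)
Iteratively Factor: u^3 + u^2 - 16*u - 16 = (u - 4)*(u^2 + 5*u + 4) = (u - 4)*(u + 4)*(u + 1)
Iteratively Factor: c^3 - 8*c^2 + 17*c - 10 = (c - 1)*(c^2 - 7*c + 10) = (c - 2)*(c - 1)*(c - 5)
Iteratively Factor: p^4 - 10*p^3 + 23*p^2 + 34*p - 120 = (p - 5)*(p^3 - 5*p^2 - 2*p + 24) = (p - 5)*(p - 4)*(p^2 - p - 6) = (p - 5)*(p - 4)*(p + 2)*(p - 3)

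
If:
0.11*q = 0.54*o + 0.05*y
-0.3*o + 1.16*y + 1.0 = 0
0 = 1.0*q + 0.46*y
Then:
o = 0.15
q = 0.38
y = -0.82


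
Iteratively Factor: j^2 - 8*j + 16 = (j - 4)*(j - 4)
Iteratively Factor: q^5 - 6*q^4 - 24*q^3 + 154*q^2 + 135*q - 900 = (q + 3)*(q^4 - 9*q^3 + 3*q^2 + 145*q - 300) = (q + 3)*(q + 4)*(q^3 - 13*q^2 + 55*q - 75) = (q - 5)*(q + 3)*(q + 4)*(q^2 - 8*q + 15) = (q - 5)^2*(q + 3)*(q + 4)*(q - 3)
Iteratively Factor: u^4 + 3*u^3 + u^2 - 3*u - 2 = (u - 1)*(u^3 + 4*u^2 + 5*u + 2) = (u - 1)*(u + 1)*(u^2 + 3*u + 2) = (u - 1)*(u + 1)^2*(u + 2)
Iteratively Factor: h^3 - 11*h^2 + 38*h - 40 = (h - 5)*(h^2 - 6*h + 8) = (h - 5)*(h - 4)*(h - 2)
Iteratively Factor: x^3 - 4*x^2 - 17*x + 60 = (x - 5)*(x^2 + x - 12) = (x - 5)*(x - 3)*(x + 4)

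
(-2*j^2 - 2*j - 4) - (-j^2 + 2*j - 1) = -j^2 - 4*j - 3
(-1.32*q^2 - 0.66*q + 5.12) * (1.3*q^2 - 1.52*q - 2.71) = -1.716*q^4 + 1.1484*q^3 + 11.2364*q^2 - 5.9938*q - 13.8752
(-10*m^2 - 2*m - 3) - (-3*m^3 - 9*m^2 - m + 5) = 3*m^3 - m^2 - m - 8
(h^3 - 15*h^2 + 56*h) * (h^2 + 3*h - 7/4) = h^5 - 12*h^4 + 37*h^3/4 + 777*h^2/4 - 98*h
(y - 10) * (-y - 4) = -y^2 + 6*y + 40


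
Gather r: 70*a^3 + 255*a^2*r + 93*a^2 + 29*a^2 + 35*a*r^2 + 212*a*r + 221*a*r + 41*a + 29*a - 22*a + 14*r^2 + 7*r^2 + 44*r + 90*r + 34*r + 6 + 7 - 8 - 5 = 70*a^3 + 122*a^2 + 48*a + r^2*(35*a + 21) + r*(255*a^2 + 433*a + 168)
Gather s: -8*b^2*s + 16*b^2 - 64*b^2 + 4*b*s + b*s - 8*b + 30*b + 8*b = -48*b^2 + 30*b + s*(-8*b^2 + 5*b)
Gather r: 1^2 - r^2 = 1 - r^2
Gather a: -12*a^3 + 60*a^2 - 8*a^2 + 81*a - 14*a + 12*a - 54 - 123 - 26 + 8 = -12*a^3 + 52*a^2 + 79*a - 195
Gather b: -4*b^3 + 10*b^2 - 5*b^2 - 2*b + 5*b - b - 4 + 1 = -4*b^3 + 5*b^2 + 2*b - 3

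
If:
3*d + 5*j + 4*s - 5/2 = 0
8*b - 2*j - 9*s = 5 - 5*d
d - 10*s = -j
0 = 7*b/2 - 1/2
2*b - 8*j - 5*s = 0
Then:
No Solution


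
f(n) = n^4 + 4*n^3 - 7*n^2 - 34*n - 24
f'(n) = 4*n^3 + 12*n^2 - 14*n - 34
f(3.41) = 72.48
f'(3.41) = 216.40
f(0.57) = -44.81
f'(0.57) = -37.34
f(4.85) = 656.09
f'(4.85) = 636.71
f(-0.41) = -11.48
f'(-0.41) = -26.52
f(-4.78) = 63.77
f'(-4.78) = -129.76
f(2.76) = -29.04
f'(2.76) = 102.87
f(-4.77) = 62.48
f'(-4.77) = -128.31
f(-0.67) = -5.36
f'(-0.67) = -20.44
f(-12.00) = 13200.00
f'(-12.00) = -5050.00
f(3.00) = 0.00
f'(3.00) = 140.00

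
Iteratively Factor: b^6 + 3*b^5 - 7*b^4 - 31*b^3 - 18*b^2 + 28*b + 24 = (b + 2)*(b^5 + b^4 - 9*b^3 - 13*b^2 + 8*b + 12) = (b + 1)*(b + 2)*(b^4 - 9*b^2 - 4*b + 12) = (b + 1)*(b + 2)^2*(b^3 - 2*b^2 - 5*b + 6) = (b + 1)*(b + 2)^3*(b^2 - 4*b + 3) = (b - 1)*(b + 1)*(b + 2)^3*(b - 3)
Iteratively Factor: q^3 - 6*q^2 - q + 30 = (q - 3)*(q^2 - 3*q - 10) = (q - 3)*(q + 2)*(q - 5)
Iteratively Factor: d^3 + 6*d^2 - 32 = (d + 4)*(d^2 + 2*d - 8) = (d - 2)*(d + 4)*(d + 4)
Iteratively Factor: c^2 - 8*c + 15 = (c - 5)*(c - 3)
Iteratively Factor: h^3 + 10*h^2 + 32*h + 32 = (h + 4)*(h^2 + 6*h + 8) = (h + 2)*(h + 4)*(h + 4)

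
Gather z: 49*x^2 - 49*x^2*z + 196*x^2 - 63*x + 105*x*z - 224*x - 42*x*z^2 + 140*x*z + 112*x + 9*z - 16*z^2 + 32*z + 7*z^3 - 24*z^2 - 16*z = 245*x^2 - 175*x + 7*z^3 + z^2*(-42*x - 40) + z*(-49*x^2 + 245*x + 25)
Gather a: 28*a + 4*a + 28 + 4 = 32*a + 32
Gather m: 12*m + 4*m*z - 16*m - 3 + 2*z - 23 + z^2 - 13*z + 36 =m*(4*z - 4) + z^2 - 11*z + 10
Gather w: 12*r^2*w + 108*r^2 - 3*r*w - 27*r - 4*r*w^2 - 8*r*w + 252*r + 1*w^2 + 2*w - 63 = 108*r^2 + 225*r + w^2*(1 - 4*r) + w*(12*r^2 - 11*r + 2) - 63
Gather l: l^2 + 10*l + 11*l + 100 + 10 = l^2 + 21*l + 110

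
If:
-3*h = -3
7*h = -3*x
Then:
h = 1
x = -7/3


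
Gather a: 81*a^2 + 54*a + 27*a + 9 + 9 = 81*a^2 + 81*a + 18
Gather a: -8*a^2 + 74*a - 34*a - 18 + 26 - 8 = -8*a^2 + 40*a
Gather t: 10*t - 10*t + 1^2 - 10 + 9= 0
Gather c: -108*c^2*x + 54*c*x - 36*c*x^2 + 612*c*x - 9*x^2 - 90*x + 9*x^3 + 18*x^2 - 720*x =-108*c^2*x + c*(-36*x^2 + 666*x) + 9*x^3 + 9*x^2 - 810*x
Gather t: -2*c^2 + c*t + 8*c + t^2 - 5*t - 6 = -2*c^2 + 8*c + t^2 + t*(c - 5) - 6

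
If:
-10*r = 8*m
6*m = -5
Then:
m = -5/6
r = 2/3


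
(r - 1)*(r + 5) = r^2 + 4*r - 5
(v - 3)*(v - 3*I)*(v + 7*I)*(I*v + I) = I*v^4 - 4*v^3 - 2*I*v^3 + 8*v^2 + 18*I*v^2 + 12*v - 42*I*v - 63*I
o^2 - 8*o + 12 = (o - 6)*(o - 2)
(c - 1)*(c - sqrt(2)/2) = c^2 - c - sqrt(2)*c/2 + sqrt(2)/2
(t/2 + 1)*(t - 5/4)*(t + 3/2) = t^3/2 + 9*t^2/8 - 11*t/16 - 15/8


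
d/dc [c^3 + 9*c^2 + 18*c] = 3*c^2 + 18*c + 18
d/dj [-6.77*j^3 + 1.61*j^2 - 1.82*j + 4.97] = -20.31*j^2 + 3.22*j - 1.82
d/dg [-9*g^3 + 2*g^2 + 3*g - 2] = -27*g^2 + 4*g + 3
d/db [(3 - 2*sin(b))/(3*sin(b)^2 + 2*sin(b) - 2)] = 2*(3*sin(b)^2 - 9*sin(b) - 1)*cos(b)/(3*sin(b)^2 + 2*sin(b) - 2)^2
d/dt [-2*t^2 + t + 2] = 1 - 4*t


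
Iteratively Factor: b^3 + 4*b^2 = (b)*(b^2 + 4*b) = b^2*(b + 4)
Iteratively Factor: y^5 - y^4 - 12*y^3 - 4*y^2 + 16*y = (y + 2)*(y^4 - 3*y^3 - 6*y^2 + 8*y) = (y - 4)*(y + 2)*(y^3 + y^2 - 2*y) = (y - 4)*(y + 2)^2*(y^2 - y) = (y - 4)*(y - 1)*(y + 2)^2*(y)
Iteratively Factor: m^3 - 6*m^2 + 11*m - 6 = (m - 3)*(m^2 - 3*m + 2) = (m - 3)*(m - 1)*(m - 2)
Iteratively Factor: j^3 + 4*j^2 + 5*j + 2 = (j + 1)*(j^2 + 3*j + 2) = (j + 1)*(j + 2)*(j + 1)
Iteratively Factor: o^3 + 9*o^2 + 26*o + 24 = (o + 4)*(o^2 + 5*o + 6) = (o + 3)*(o + 4)*(o + 2)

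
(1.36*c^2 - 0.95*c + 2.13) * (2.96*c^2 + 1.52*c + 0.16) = 4.0256*c^4 - 0.7448*c^3 + 5.0784*c^2 + 3.0856*c + 0.3408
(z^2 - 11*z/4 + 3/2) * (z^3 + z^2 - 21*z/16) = z^5 - 7*z^4/4 - 41*z^3/16 + 327*z^2/64 - 63*z/32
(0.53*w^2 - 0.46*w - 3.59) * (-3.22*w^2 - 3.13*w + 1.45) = -1.7066*w^4 - 0.1777*w^3 + 13.7681*w^2 + 10.5697*w - 5.2055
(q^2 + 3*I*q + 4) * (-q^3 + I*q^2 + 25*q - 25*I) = -q^5 - 2*I*q^4 + 18*q^3 + 54*I*q^2 + 175*q - 100*I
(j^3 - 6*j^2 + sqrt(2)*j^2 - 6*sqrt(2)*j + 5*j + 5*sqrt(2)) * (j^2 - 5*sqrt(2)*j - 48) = j^5 - 6*j^4 - 4*sqrt(2)*j^4 - 53*j^3 + 24*sqrt(2)*j^3 - 68*sqrt(2)*j^2 + 348*j^2 - 290*j + 288*sqrt(2)*j - 240*sqrt(2)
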